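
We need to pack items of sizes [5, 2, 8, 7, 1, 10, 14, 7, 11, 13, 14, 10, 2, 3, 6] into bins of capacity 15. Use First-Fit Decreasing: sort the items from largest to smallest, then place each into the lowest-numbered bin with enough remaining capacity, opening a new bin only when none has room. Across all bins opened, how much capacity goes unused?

7

Sorted descending: 14, 14, 13, 11, 10, 10, 8, 7, 7, 6, 5, 3, 2, 2, 1.
Put 14 in bin 1; 1 remain.
Put 14 in bin 2; 1 remain.
Put 13 in bin 3; 2 remain.
Put 11 in bin 4; 4 remain.
Put 10 in bin 5; 5 remain.
Put 10 in bin 6; 5 remain.
Put 8 in bin 7; 7 remain.
Put 7 in bin 7; 0 remain.
Put 7 in bin 8; 8 remain.
Put 6 in bin 8; 2 remain.
Put 5 in bin 5; 0 remain.
Put 3 in bin 4; 1 remain.
Put 2 in bin 3; 0 remain.
Put 2 in bin 6; 3 remain.
Put 1 in bin 1; 0 remain.
8 bins × 15 = 120; used 113; unused 7.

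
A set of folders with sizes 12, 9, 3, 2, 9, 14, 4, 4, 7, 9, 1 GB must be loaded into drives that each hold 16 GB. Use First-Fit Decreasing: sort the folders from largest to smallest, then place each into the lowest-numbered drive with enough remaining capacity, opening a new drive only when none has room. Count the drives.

5

Sorted descending: 14, 12, 9, 9, 9, 7, 4, 4, 3, 2, 1.
14 GB → drive 1 (remaining 2 GB)
12 GB → drive 2 (remaining 4 GB)
9 GB → drive 3 (remaining 7 GB)
9 GB → drive 4 (remaining 7 GB)
9 GB → drive 5 (remaining 7 GB)
7 GB → drive 3 (remaining 0 GB)
4 GB → drive 2 (remaining 0 GB)
4 GB → drive 4 (remaining 3 GB)
3 GB → drive 4 (remaining 0 GB)
2 GB → drive 1 (remaining 0 GB)
1 GB → drive 5 (remaining 6 GB)
Final drives: [14,2] [12,4] [9,7] [9,4,3] [9,1].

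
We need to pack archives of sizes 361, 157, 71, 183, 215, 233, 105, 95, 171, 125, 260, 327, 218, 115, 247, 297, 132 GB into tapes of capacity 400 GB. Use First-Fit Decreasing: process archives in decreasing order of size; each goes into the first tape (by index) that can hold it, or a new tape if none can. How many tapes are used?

Sorted descending: 361, 327, 297, 260, 247, 233, 218, 215, 183, 171, 157, 132, 125, 115, 105, 95, 71.
361 GB → tape 1 (remaining 39 GB)
327 GB → tape 2 (remaining 73 GB)
297 GB → tape 3 (remaining 103 GB)
260 GB → tape 4 (remaining 140 GB)
247 GB → tape 5 (remaining 153 GB)
233 GB → tape 6 (remaining 167 GB)
218 GB → tape 7 (remaining 182 GB)
215 GB → tape 8 (remaining 185 GB)
183 GB → tape 8 (remaining 2 GB)
171 GB → tape 7 (remaining 11 GB)
157 GB → tape 6 (remaining 10 GB)
132 GB → tape 4 (remaining 8 GB)
125 GB → tape 5 (remaining 28 GB)
115 GB → tape 9 (remaining 285 GB)
105 GB → tape 9 (remaining 180 GB)
95 GB → tape 3 (remaining 8 GB)
71 GB → tape 2 (remaining 2 GB)

9 tapes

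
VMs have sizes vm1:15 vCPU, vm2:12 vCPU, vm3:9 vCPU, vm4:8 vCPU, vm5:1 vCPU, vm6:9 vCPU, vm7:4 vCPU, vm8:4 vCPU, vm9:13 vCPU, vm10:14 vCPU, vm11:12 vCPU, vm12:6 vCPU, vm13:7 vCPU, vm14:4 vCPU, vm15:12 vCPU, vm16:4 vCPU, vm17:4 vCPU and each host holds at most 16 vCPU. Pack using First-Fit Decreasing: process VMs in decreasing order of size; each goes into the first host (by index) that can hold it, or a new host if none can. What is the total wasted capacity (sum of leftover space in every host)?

Sorted descending: 15, 14, 13, 12, 12, 12, 9, 9, 8, 7, 6, 4, 4, 4, 4, 4, 1.
Put 15 vCPU in host 1; 1 vCPU remain.
Put 14 vCPU in host 2; 2 vCPU remain.
Put 13 vCPU in host 3; 3 vCPU remain.
Put 12 vCPU in host 4; 4 vCPU remain.
Put 12 vCPU in host 5; 4 vCPU remain.
Put 12 vCPU in host 6; 4 vCPU remain.
Put 9 vCPU in host 7; 7 vCPU remain.
Put 9 vCPU in host 8; 7 vCPU remain.
Put 8 vCPU in host 9; 8 vCPU remain.
Put 7 vCPU in host 7; 0 vCPU remain.
Put 6 vCPU in host 8; 1 vCPU remain.
Put 4 vCPU in host 4; 0 vCPU remain.
Put 4 vCPU in host 5; 0 vCPU remain.
Put 4 vCPU in host 6; 0 vCPU remain.
Put 4 vCPU in host 9; 4 vCPU remain.
Put 4 vCPU in host 9; 0 vCPU remain.
Put 1 vCPU in host 1; 0 vCPU remain.
9 hosts × 16 vCPU = 144 vCPU; used 138 vCPU; unused 6 vCPU.

6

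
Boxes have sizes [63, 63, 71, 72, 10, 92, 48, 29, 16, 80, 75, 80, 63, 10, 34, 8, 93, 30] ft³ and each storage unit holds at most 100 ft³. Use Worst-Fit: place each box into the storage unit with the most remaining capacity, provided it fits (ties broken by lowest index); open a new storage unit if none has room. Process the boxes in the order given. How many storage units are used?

12

63 ft³ → storage unit 1 (remaining 37 ft³)
63 ft³ → storage unit 2 (remaining 37 ft³)
71 ft³ → storage unit 3 (remaining 29 ft³)
72 ft³ → storage unit 4 (remaining 28 ft³)
10 ft³ → storage unit 1 (remaining 27 ft³)
92 ft³ → storage unit 5 (remaining 8 ft³)
48 ft³ → storage unit 6 (remaining 52 ft³)
29 ft³ → storage unit 6 (remaining 23 ft³)
16 ft³ → storage unit 2 (remaining 21 ft³)
80 ft³ → storage unit 7 (remaining 20 ft³)
75 ft³ → storage unit 8 (remaining 25 ft³)
80 ft³ → storage unit 9 (remaining 20 ft³)
63 ft³ → storage unit 10 (remaining 37 ft³)
10 ft³ → storage unit 10 (remaining 27 ft³)
34 ft³ → storage unit 11 (remaining 66 ft³)
8 ft³ → storage unit 11 (remaining 58 ft³)
93 ft³ → storage unit 12 (remaining 7 ft³)
30 ft³ → storage unit 11 (remaining 28 ft³)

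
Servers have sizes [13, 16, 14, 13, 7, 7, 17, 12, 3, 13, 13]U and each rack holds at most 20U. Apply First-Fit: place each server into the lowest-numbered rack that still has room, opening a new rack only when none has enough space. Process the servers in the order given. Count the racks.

8 racks

rack 1: place 13U, 7U left
rack 2: place 16U, 4U left
rack 3: place 14U, 6U left
rack 4: place 13U, 7U left
rack 1: place 7U, 0U left
rack 4: place 7U, 0U left
rack 5: place 17U, 3U left
rack 6: place 12U, 8U left
rack 2: place 3U, 1U left
rack 7: place 13U, 7U left
rack 8: place 13U, 7U left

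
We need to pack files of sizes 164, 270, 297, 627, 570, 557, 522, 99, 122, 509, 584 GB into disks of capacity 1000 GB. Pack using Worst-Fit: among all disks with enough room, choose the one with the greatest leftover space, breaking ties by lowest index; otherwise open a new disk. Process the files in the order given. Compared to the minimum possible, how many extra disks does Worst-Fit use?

1

Worst-Fit: [164,270,297] [627] [570] [557,122] [522,99] [509] [584] → 7 disks.
6 files exceed 500 GB (half the capacity), and no two of those can share a disk, so at least 6 disks are needed.
An optimal packing achieves that bound: [627,297] [584,270,122] [570,164,99] [557] [522] [509] → 6 disks.
Excess: 7 − 6 = 1.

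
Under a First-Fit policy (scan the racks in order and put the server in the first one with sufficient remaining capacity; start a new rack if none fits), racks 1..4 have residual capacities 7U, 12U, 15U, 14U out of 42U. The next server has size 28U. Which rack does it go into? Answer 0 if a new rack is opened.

No rack has ≥ 28U free, so a new rack is opened.

0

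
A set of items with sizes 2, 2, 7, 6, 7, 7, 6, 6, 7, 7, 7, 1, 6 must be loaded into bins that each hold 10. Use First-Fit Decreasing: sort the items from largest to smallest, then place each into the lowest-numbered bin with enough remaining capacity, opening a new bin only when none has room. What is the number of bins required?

10 bins

Sorted descending: 7, 7, 7, 7, 7, 7, 6, 6, 6, 6, 2, 2, 1.
7 → bin 1 (remaining 3)
7 → bin 2 (remaining 3)
7 → bin 3 (remaining 3)
7 → bin 4 (remaining 3)
7 → bin 5 (remaining 3)
7 → bin 6 (remaining 3)
6 → bin 7 (remaining 4)
6 → bin 8 (remaining 4)
6 → bin 9 (remaining 4)
6 → bin 10 (remaining 4)
2 → bin 1 (remaining 1)
2 → bin 2 (remaining 1)
1 → bin 1 (remaining 0)
Final bins: [7,2,1] [7,2] [7] [7] [7] [7] [6] [6] [6] [6].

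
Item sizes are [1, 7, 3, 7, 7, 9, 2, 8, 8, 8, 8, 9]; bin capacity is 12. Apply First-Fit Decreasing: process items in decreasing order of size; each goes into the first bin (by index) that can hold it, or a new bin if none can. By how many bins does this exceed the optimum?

First-Fit Decreasing: [9,3] [9,2,1] [8] [8] [8] [8] [7] [7] [7] → 9 bins.
9 items exceed 6 (half the capacity), and no two of those can share a bin, so at least 9 bins are needed.
So 9 is already optimal.

0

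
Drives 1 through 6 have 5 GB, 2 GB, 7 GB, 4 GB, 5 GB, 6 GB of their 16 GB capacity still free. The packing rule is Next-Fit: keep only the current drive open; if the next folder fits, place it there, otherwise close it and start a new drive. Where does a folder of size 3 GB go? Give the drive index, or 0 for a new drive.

Next-Fit only looks at drive 6, which has 6 GB free.
3 GB fits there.

6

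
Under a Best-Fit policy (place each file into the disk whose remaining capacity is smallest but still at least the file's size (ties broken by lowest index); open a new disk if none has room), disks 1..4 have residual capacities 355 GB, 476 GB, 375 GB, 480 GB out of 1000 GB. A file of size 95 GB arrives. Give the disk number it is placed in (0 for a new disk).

Disks with room: disk 1 (355 GB), disk 2 (476 GB), disk 3 (375 GB), disk 4 (480 GB).
Tightest fit is disk 1 with 355 GB free.

1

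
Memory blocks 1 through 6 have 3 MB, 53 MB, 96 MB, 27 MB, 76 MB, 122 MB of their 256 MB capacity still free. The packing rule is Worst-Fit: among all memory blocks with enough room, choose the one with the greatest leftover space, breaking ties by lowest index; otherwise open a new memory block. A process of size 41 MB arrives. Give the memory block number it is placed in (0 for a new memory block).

6

Memory blocks with room: memory block 2 (53 MB), memory block 3 (96 MB), memory block 5 (76 MB), memory block 6 (122 MB).
Most room is memory block 6 with 122 MB free.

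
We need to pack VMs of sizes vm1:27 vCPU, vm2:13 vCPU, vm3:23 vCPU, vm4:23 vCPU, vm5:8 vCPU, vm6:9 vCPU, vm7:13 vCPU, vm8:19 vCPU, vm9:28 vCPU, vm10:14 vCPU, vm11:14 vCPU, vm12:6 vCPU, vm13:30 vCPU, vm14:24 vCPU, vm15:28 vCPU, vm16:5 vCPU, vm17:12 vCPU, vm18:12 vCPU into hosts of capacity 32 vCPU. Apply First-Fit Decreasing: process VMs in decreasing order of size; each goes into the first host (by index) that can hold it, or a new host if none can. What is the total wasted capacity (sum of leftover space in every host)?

44

Sorted descending: 30, 28, 28, 27, 24, 23, 23, 19, 14, 14, 13, 13, 12, 12, 9, 8, 6, 5.
Put 30 vCPU in host 1; 2 vCPU remain.
Put 28 vCPU in host 2; 4 vCPU remain.
Put 28 vCPU in host 3; 4 vCPU remain.
Put 27 vCPU in host 4; 5 vCPU remain.
Put 24 vCPU in host 5; 8 vCPU remain.
Put 23 vCPU in host 6; 9 vCPU remain.
Put 23 vCPU in host 7; 9 vCPU remain.
Put 19 vCPU in host 8; 13 vCPU remain.
Put 14 vCPU in host 9; 18 vCPU remain.
Put 14 vCPU in host 9; 4 vCPU remain.
Put 13 vCPU in host 8; 0 vCPU remain.
Put 13 vCPU in host 10; 19 vCPU remain.
Put 12 vCPU in host 10; 7 vCPU remain.
Put 12 vCPU in host 11; 20 vCPU remain.
Put 9 vCPU in host 6; 0 vCPU remain.
Put 8 vCPU in host 5; 0 vCPU remain.
Put 6 vCPU in host 7; 3 vCPU remain.
Put 5 vCPU in host 4; 0 vCPU remain.
11 hosts × 32 vCPU = 352 vCPU; used 308 vCPU; unused 44 vCPU.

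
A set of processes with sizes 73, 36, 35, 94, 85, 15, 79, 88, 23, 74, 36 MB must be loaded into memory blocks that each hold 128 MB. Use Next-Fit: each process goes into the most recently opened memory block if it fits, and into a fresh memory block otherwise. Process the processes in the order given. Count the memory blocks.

7

memory block 1: place 73 MB, 55 MB left
memory block 1: place 36 MB, 19 MB left
memory block 2: place 35 MB, 93 MB left
memory block 3: place 94 MB, 34 MB left
memory block 4: place 85 MB, 43 MB left
memory block 4: place 15 MB, 28 MB left
memory block 5: place 79 MB, 49 MB left
memory block 6: place 88 MB, 40 MB left
memory block 6: place 23 MB, 17 MB left
memory block 7: place 74 MB, 54 MB left
memory block 7: place 36 MB, 18 MB left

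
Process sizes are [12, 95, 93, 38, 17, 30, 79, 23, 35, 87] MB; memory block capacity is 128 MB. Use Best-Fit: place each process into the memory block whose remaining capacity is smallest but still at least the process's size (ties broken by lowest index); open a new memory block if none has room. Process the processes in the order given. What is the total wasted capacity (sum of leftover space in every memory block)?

131

12 MB → memory block 1 (remaining 116 MB)
95 MB → memory block 1 (remaining 21 MB)
93 MB → memory block 2 (remaining 35 MB)
38 MB → memory block 3 (remaining 90 MB)
17 MB → memory block 1 (remaining 4 MB)
30 MB → memory block 2 (remaining 5 MB)
79 MB → memory block 3 (remaining 11 MB)
23 MB → memory block 4 (remaining 105 MB)
35 MB → memory block 4 (remaining 70 MB)
87 MB → memory block 5 (remaining 41 MB)
5 memory blocks × 128 MB = 640 MB; used 509 MB; unused 131 MB.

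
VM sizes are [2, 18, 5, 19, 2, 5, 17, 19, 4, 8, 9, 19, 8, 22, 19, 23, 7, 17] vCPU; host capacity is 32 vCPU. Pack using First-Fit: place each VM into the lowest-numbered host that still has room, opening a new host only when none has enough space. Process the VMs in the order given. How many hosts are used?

9

Put 2 vCPU in host 1; 30 vCPU remain.
Put 18 vCPU in host 1; 12 vCPU remain.
Put 5 vCPU in host 1; 7 vCPU remain.
Put 19 vCPU in host 2; 13 vCPU remain.
Put 2 vCPU in host 1; 5 vCPU remain.
Put 5 vCPU in host 1; 0 vCPU remain.
Put 17 vCPU in host 3; 15 vCPU remain.
Put 19 vCPU in host 4; 13 vCPU remain.
Put 4 vCPU in host 2; 9 vCPU remain.
Put 8 vCPU in host 2; 1 vCPU remain.
Put 9 vCPU in host 3; 6 vCPU remain.
Put 19 vCPU in host 5; 13 vCPU remain.
Put 8 vCPU in host 4; 5 vCPU remain.
Put 22 vCPU in host 6; 10 vCPU remain.
Put 19 vCPU in host 7; 13 vCPU remain.
Put 23 vCPU in host 8; 9 vCPU remain.
Put 7 vCPU in host 5; 6 vCPU remain.
Put 17 vCPU in host 9; 15 vCPU remain.
Final hosts: [2,18,5,2,5] [19,4,8] [17,9] [19,8] [19,7] [22] [19] [23] [17].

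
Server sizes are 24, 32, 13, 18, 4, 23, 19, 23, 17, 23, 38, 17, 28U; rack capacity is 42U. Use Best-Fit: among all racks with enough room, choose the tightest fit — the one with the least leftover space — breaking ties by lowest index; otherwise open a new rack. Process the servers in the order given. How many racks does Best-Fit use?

8 racks

24U → rack 1 (remaining 18U)
32U → rack 2 (remaining 10U)
13U → rack 1 (remaining 5U)
18U → rack 3 (remaining 24U)
4U → rack 1 (remaining 1U)
23U → rack 3 (remaining 1U)
19U → rack 4 (remaining 23U)
23U → rack 4 (remaining 0U)
17U → rack 5 (remaining 25U)
23U → rack 5 (remaining 2U)
38U → rack 6 (remaining 4U)
17U → rack 7 (remaining 25U)
28U → rack 8 (remaining 14U)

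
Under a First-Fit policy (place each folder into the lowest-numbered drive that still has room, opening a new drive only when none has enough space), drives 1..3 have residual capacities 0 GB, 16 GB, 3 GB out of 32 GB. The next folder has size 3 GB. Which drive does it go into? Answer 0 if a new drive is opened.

Drives with room: drive 2 (16 GB), drive 3 (3 GB).
The first with room is drive 2.

2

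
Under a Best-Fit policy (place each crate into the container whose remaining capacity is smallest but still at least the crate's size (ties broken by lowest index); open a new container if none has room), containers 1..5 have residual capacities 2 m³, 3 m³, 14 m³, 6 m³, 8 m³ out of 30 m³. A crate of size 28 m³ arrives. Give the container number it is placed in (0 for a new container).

No container has ≥ 28 m³ free, so a new container is opened.

0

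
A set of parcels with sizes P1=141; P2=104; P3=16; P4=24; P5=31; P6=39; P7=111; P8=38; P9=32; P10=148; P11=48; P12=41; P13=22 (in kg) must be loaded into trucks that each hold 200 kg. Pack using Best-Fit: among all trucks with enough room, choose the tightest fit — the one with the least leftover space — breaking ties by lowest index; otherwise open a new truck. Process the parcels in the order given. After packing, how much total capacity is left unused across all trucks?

truck 1: place P1 (141 kg), 59 kg left
truck 2: place P2 (104 kg), 96 kg left
truck 1: place P3 (16 kg), 43 kg left
truck 1: place P4 (24 kg), 19 kg left
truck 2: place P5 (31 kg), 65 kg left
truck 2: place P6 (39 kg), 26 kg left
truck 3: place P7 (111 kg), 89 kg left
truck 3: place P8 (38 kg), 51 kg left
truck 3: place P9 (32 kg), 19 kg left
truck 4: place P10 (148 kg), 52 kg left
truck 4: place P11 (48 kg), 4 kg left
truck 5: place P12 (41 kg), 159 kg left
truck 2: place P13 (22 kg), 4 kg left
5 trucks × 200 kg = 1000 kg; used 795 kg; unused 205 kg.

205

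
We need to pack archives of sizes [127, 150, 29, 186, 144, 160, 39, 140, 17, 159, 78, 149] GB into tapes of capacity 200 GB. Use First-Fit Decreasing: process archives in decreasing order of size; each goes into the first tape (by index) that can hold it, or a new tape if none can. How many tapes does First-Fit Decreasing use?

Sorted descending: 186, 160, 159, 150, 149, 144, 140, 127, 78, 39, 29, 17.
tape 1: place 186 GB, 14 GB left
tape 2: place 160 GB, 40 GB left
tape 3: place 159 GB, 41 GB left
tape 4: place 150 GB, 50 GB left
tape 5: place 149 GB, 51 GB left
tape 6: place 144 GB, 56 GB left
tape 7: place 140 GB, 60 GB left
tape 8: place 127 GB, 73 GB left
tape 9: place 78 GB, 122 GB left
tape 2: place 39 GB, 1 GB left
tape 3: place 29 GB, 12 GB left
tape 4: place 17 GB, 33 GB left

9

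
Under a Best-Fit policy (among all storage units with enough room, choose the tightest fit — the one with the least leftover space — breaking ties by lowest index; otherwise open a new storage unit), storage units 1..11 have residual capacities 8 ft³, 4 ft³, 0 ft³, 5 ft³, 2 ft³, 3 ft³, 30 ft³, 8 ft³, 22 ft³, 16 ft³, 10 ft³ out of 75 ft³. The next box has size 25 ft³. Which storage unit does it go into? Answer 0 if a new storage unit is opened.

7

Storage units with room: storage unit 7 (30 ft³).
Tightest fit is storage unit 7 with 30 ft³ free.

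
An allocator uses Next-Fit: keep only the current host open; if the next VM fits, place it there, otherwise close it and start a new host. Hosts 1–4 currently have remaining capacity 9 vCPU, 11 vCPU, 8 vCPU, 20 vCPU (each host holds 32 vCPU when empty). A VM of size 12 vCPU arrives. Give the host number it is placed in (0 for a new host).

4

Next-Fit only looks at host 4, which has 20 vCPU free.
12 vCPU fits there.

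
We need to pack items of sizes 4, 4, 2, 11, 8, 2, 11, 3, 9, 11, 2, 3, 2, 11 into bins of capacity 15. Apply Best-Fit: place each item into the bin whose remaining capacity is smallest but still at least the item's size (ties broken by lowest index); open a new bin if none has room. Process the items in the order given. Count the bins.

Put 4 in bin 1; 11 remain.
Put 4 in bin 1; 7 remain.
Put 2 in bin 1; 5 remain.
Put 11 in bin 2; 4 remain.
Put 8 in bin 3; 7 remain.
Put 2 in bin 2; 2 remain.
Put 11 in bin 4; 4 remain.
Put 3 in bin 4; 1 remain.
Put 9 in bin 5; 6 remain.
Put 11 in bin 6; 4 remain.
Put 2 in bin 2; 0 remain.
Put 3 in bin 6; 1 remain.
Put 2 in bin 1; 3 remain.
Put 11 in bin 7; 4 remain.

7 bins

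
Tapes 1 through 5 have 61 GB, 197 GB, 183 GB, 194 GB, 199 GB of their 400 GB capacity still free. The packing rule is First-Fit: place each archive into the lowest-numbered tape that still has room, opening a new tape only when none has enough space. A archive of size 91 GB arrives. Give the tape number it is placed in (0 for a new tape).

Tapes with room: tape 2 (197 GB), tape 3 (183 GB), tape 4 (194 GB), tape 5 (199 GB).
The first with room is tape 2.

2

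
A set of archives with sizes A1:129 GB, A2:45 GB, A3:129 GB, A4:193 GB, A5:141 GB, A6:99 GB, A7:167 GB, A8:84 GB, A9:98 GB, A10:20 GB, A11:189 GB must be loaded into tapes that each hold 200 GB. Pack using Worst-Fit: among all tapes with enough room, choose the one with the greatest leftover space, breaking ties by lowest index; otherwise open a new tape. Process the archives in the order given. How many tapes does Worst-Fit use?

8

tape 1: place A1 (129 GB), 71 GB left
tape 1: place A2 (45 GB), 26 GB left
tape 2: place A3 (129 GB), 71 GB left
tape 3: place A4 (193 GB), 7 GB left
tape 4: place A5 (141 GB), 59 GB left
tape 5: place A6 (99 GB), 101 GB left
tape 6: place A7 (167 GB), 33 GB left
tape 5: place A8 (84 GB), 17 GB left
tape 7: place A9 (98 GB), 102 GB left
tape 7: place A10 (20 GB), 82 GB left
tape 8: place A11 (189 GB), 11 GB left
Final tapes: [129,45] [129] [193] [141] [99,84] [167] [98,20] [189].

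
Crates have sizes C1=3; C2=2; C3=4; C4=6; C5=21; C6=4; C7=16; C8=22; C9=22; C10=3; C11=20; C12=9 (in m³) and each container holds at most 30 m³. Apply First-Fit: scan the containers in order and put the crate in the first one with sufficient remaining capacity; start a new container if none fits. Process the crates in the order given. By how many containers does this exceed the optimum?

1

First-Fit: [3,2,4,6,4,3] [21,9] [16] [22] [22] [20] → 6 containers.
Total size 132 m³; any packing needs at least ⌈132/30⌉ = 5 containers.
An optimal packing achieves that bound: [22,6,2] [22,4,4] [21,9] [20,3,3] [16] → 5 containers.
Excess: 6 − 5 = 1.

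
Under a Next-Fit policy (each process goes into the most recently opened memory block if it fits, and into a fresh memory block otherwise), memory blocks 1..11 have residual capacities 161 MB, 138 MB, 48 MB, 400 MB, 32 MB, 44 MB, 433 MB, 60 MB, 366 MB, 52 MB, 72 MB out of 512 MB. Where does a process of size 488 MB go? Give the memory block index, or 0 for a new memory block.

0

Next-Fit only looks at memory block 11, which has 72 MB free.
488 MB does not fit, so a new memory block is opened.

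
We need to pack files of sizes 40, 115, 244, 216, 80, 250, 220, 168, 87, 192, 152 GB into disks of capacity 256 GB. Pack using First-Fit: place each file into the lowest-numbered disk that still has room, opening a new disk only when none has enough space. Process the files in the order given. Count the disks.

40 GB → disk 1 (remaining 216 GB)
115 GB → disk 1 (remaining 101 GB)
244 GB → disk 2 (remaining 12 GB)
216 GB → disk 3 (remaining 40 GB)
80 GB → disk 1 (remaining 21 GB)
250 GB → disk 4 (remaining 6 GB)
220 GB → disk 5 (remaining 36 GB)
168 GB → disk 6 (remaining 88 GB)
87 GB → disk 6 (remaining 1 GB)
192 GB → disk 7 (remaining 64 GB)
152 GB → disk 8 (remaining 104 GB)

8 disks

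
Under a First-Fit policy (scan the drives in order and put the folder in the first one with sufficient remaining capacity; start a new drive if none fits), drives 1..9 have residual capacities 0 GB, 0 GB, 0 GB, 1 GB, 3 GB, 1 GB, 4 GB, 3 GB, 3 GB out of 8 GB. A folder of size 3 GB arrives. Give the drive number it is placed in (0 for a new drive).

5

Drives with room: drive 5 (3 GB), drive 7 (4 GB), drive 8 (3 GB), drive 9 (3 GB).
The first with room is drive 5.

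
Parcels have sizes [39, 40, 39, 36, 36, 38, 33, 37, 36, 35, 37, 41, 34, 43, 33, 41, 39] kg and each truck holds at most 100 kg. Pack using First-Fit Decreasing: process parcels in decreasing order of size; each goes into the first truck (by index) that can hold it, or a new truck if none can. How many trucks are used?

8

Sorted descending: 43, 41, 41, 40, 39, 39, 39, 38, 37, 37, 36, 36, 36, 35, 34, 33, 33.
43 kg → truck 1 (remaining 57 kg)
41 kg → truck 1 (remaining 16 kg)
41 kg → truck 2 (remaining 59 kg)
40 kg → truck 2 (remaining 19 kg)
39 kg → truck 3 (remaining 61 kg)
39 kg → truck 3 (remaining 22 kg)
39 kg → truck 4 (remaining 61 kg)
38 kg → truck 4 (remaining 23 kg)
37 kg → truck 5 (remaining 63 kg)
37 kg → truck 5 (remaining 26 kg)
36 kg → truck 6 (remaining 64 kg)
36 kg → truck 6 (remaining 28 kg)
36 kg → truck 7 (remaining 64 kg)
35 kg → truck 7 (remaining 29 kg)
34 kg → truck 8 (remaining 66 kg)
33 kg → truck 8 (remaining 33 kg)
33 kg → truck 8 (remaining 0 kg)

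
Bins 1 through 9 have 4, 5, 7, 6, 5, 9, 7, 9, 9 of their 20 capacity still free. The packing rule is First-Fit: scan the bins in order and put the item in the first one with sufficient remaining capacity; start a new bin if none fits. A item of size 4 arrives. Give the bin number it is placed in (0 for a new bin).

1

Bins with room: bin 1 (4), bin 2 (5), bin 3 (7), bin 4 (6), bin 5 (5), bin 6 (9), bin 7 (7), bin 8 (9), bin 9 (9).
The first with room is bin 1.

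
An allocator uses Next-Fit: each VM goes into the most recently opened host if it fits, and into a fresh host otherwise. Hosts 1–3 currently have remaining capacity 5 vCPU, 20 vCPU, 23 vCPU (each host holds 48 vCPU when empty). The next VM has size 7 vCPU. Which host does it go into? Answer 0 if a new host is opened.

Next-Fit only looks at host 3, which has 23 vCPU free.
7 vCPU fits there.

3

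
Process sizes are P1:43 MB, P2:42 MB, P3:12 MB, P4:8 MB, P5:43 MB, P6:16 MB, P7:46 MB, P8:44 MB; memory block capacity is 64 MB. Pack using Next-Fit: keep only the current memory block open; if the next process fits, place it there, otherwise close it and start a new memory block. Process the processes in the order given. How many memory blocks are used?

5

P1 (43 MB) → memory block 1 (remaining 21 MB)
P2 (42 MB) → memory block 2 (remaining 22 MB)
P3 (12 MB) → memory block 2 (remaining 10 MB)
P4 (8 MB) → memory block 2 (remaining 2 MB)
P5 (43 MB) → memory block 3 (remaining 21 MB)
P6 (16 MB) → memory block 3 (remaining 5 MB)
P7 (46 MB) → memory block 4 (remaining 18 MB)
P8 (44 MB) → memory block 5 (remaining 20 MB)
Final memory blocks: [43] [42,12,8] [43,16] [46] [44].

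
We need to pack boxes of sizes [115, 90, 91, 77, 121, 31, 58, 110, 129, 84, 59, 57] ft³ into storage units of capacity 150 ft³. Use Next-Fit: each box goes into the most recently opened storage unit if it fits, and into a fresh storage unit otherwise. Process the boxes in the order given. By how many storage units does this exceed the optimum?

Next-Fit: [115] [90] [91] [77] [121] [31,58] [110] [129] [84,59] [57] → 10 storage units.
8 boxes exceed 75 ft³ (half the capacity), and no two of those can share a storage unit, so at least 8 storage units are needed.
An optimal packing achieves that bound: [129] [121] [115,31] [110] [91,59] [90,58] [84,57] [77] → 8 storage units.
Excess: 10 − 8 = 2.

2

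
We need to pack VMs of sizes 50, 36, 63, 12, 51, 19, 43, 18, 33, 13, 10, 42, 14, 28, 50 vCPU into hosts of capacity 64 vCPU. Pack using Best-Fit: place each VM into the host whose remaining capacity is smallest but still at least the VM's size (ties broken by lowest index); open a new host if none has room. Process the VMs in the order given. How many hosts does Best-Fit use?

Put 50 vCPU in host 1; 14 vCPU remain.
Put 36 vCPU in host 2; 28 vCPU remain.
Put 63 vCPU in host 3; 1 vCPU remain.
Put 12 vCPU in host 1; 2 vCPU remain.
Put 51 vCPU in host 4; 13 vCPU remain.
Put 19 vCPU in host 2; 9 vCPU remain.
Put 43 vCPU in host 5; 21 vCPU remain.
Put 18 vCPU in host 5; 3 vCPU remain.
Put 33 vCPU in host 6; 31 vCPU remain.
Put 13 vCPU in host 4; 0 vCPU remain.
Put 10 vCPU in host 6; 21 vCPU remain.
Put 42 vCPU in host 7; 22 vCPU remain.
Put 14 vCPU in host 6; 7 vCPU remain.
Put 28 vCPU in host 8; 36 vCPU remain.
Put 50 vCPU in host 9; 14 vCPU remain.
Final hosts: [50,12] [36,19] [63] [51,13] [43,18] [33,10,14] [42] [28] [50].

9 hosts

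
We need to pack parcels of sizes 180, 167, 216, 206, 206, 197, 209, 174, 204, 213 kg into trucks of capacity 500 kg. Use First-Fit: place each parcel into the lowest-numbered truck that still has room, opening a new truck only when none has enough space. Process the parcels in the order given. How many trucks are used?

truck 1: place 180 kg, 320 kg left
truck 1: place 167 kg, 153 kg left
truck 2: place 216 kg, 284 kg left
truck 2: place 206 kg, 78 kg left
truck 3: place 206 kg, 294 kg left
truck 3: place 197 kg, 97 kg left
truck 4: place 209 kg, 291 kg left
truck 4: place 174 kg, 117 kg left
truck 5: place 204 kg, 296 kg left
truck 5: place 213 kg, 83 kg left

5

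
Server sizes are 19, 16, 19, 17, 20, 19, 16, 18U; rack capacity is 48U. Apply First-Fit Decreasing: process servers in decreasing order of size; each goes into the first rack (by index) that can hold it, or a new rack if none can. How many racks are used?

Sorted descending: 20, 19, 19, 19, 18, 17, 16, 16.
Put 20U in rack 1; 28U remain.
Put 19U in rack 1; 9U remain.
Put 19U in rack 2; 29U remain.
Put 19U in rack 2; 10U remain.
Put 18U in rack 3; 30U remain.
Put 17U in rack 3; 13U remain.
Put 16U in rack 4; 32U remain.
Put 16U in rack 4; 16U remain.

4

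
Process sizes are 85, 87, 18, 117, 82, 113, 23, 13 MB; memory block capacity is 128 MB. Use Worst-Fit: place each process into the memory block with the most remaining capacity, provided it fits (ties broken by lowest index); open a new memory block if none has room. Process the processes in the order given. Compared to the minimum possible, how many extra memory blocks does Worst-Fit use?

0

Worst-Fit: [85,18] [87,13] [117] [82,23] [113] → 5 memory blocks.
Total size 538 MB; any packing needs at least ⌈538/128⌉ = 5 memory blocks.
So 5 is already optimal.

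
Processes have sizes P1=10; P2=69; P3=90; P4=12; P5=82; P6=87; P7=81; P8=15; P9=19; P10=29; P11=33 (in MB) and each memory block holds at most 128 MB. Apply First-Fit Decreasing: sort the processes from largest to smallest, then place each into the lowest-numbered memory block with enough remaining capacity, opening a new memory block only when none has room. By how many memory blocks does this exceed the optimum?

0

First-Fit Decreasing: [90,33] [87,29,12] [82,19,15,10] [81] [69] → 5 memory blocks.
Total size 527 MB; any packing needs at least ⌈527/128⌉ = 5 memory blocks.
So 5 is already optimal.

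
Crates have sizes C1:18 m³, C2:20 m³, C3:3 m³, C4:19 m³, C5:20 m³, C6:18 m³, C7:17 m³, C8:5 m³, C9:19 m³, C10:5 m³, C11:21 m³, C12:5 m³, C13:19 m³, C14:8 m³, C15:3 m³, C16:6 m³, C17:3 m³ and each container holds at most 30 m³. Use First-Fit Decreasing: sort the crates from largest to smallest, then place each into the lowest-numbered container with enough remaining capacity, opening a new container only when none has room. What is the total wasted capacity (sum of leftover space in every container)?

Sorted descending: 21, 20, 20, 19, 19, 19, 18, 18, 17, 8, 6, 5, 5, 5, 3, 3, 3.
Put 21 m³ in container 1; 9 m³ remain.
Put 20 m³ in container 2; 10 m³ remain.
Put 20 m³ in container 3; 10 m³ remain.
Put 19 m³ in container 4; 11 m³ remain.
Put 19 m³ in container 5; 11 m³ remain.
Put 19 m³ in container 6; 11 m³ remain.
Put 18 m³ in container 7; 12 m³ remain.
Put 18 m³ in container 8; 12 m³ remain.
Put 17 m³ in container 9; 13 m³ remain.
Put 8 m³ in container 1; 1 m³ remain.
Put 6 m³ in container 2; 4 m³ remain.
Put 5 m³ in container 3; 5 m³ remain.
Put 5 m³ in container 3; 0 m³ remain.
Put 5 m³ in container 4; 6 m³ remain.
Put 3 m³ in container 2; 1 m³ remain.
Put 3 m³ in container 4; 3 m³ remain.
Put 3 m³ in container 4; 0 m³ remain.
9 containers × 30 m³ = 270 m³; used 209 m³; unused 61 m³.

61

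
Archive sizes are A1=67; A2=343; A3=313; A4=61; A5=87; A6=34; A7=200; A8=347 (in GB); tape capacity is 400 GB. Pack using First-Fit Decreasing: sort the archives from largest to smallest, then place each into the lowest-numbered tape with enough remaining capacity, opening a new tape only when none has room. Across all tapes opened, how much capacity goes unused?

Sorted descending: 347, 343, 313, 200, 87, 67, 61, 34.
347 GB → tape 1 (remaining 53 GB)
343 GB → tape 2 (remaining 57 GB)
313 GB → tape 3 (remaining 87 GB)
200 GB → tape 4 (remaining 200 GB)
87 GB → tape 3 (remaining 0 GB)
67 GB → tape 4 (remaining 133 GB)
61 GB → tape 4 (remaining 72 GB)
34 GB → tape 1 (remaining 19 GB)
4 tapes × 400 GB = 1600 GB; used 1452 GB; unused 148 GB.

148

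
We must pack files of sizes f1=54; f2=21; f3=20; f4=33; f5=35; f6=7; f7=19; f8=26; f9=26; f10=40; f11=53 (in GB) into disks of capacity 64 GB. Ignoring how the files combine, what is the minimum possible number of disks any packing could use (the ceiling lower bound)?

Total size = 54 + 21 + 20 + 33 + 35 + 7 + 19 + 26 + 26 + 40 + 53 = 334 GB.
⌈334 / 64⌉ = 6.

6 disks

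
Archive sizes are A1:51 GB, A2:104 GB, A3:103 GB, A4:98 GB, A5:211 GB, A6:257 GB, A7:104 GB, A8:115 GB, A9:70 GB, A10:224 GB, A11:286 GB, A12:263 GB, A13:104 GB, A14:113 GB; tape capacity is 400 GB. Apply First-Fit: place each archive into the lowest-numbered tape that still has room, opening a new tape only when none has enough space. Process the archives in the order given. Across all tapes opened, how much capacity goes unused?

tape 1: place A1 (51 GB), 349 GB left
tape 1: place A2 (104 GB), 245 GB left
tape 1: place A3 (103 GB), 142 GB left
tape 1: place A4 (98 GB), 44 GB left
tape 2: place A5 (211 GB), 189 GB left
tape 3: place A6 (257 GB), 143 GB left
tape 2: place A7 (104 GB), 85 GB left
tape 3: place A8 (115 GB), 28 GB left
tape 2: place A9 (70 GB), 15 GB left
tape 4: place A10 (224 GB), 176 GB left
tape 5: place A11 (286 GB), 114 GB left
tape 6: place A12 (263 GB), 137 GB left
tape 4: place A13 (104 GB), 72 GB left
tape 5: place A14 (113 GB), 1 GB left
6 tapes × 400 GB = 2400 GB; used 2103 GB; unused 297 GB.

297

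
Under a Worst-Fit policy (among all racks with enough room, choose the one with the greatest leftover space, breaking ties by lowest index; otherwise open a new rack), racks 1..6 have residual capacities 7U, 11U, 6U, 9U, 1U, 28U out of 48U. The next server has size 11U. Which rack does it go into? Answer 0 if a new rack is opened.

6

Racks with room: rack 2 (11U), rack 6 (28U).
Most room is rack 6 with 28U free.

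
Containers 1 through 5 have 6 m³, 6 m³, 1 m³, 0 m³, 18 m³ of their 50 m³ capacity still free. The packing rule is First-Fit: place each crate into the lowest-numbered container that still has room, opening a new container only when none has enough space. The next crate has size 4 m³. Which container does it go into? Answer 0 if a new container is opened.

Containers with room: container 1 (6 m³), container 2 (6 m³), container 5 (18 m³).
The first with room is container 1.

1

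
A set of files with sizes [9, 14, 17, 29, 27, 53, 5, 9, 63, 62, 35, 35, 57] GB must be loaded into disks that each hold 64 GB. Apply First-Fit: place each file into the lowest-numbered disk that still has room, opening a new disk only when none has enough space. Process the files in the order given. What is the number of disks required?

8

9 GB → disk 1 (remaining 55 GB)
14 GB → disk 1 (remaining 41 GB)
17 GB → disk 1 (remaining 24 GB)
29 GB → disk 2 (remaining 35 GB)
27 GB → disk 2 (remaining 8 GB)
53 GB → disk 3 (remaining 11 GB)
5 GB → disk 1 (remaining 19 GB)
9 GB → disk 1 (remaining 10 GB)
63 GB → disk 4 (remaining 1 GB)
62 GB → disk 5 (remaining 2 GB)
35 GB → disk 6 (remaining 29 GB)
35 GB → disk 7 (remaining 29 GB)
57 GB → disk 8 (remaining 7 GB)
Final disks: [9,14,17,5,9] [29,27] [53] [63] [62] [35] [35] [57].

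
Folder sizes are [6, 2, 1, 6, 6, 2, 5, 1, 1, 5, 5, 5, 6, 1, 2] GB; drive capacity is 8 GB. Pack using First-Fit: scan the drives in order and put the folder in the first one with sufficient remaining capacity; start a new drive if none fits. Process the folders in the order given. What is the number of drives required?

8 drives

drive 1: place 6 GB, 2 GB left
drive 1: place 2 GB, 0 GB left
drive 2: place 1 GB, 7 GB left
drive 2: place 6 GB, 1 GB left
drive 3: place 6 GB, 2 GB left
drive 3: place 2 GB, 0 GB left
drive 4: place 5 GB, 3 GB left
drive 2: place 1 GB, 0 GB left
drive 4: place 1 GB, 2 GB left
drive 5: place 5 GB, 3 GB left
drive 6: place 5 GB, 3 GB left
drive 7: place 5 GB, 3 GB left
drive 8: place 6 GB, 2 GB left
drive 4: place 1 GB, 1 GB left
drive 5: place 2 GB, 1 GB left
Final drives: [6,2] [1,6,1] [6,2] [5,1,1] [5,2] [5] [5] [6].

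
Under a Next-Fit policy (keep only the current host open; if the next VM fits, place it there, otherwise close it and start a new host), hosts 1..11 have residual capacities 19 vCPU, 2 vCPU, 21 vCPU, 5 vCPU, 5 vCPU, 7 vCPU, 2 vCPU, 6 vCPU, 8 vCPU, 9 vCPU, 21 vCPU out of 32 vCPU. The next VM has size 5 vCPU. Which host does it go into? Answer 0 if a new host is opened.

11

Next-Fit only looks at host 11, which has 21 vCPU free.
5 vCPU fits there.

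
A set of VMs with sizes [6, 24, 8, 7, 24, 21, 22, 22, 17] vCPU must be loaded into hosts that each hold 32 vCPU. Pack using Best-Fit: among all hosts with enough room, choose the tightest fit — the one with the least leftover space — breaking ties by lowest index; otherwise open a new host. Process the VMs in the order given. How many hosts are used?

6 vCPU → host 1 (remaining 26 vCPU)
24 vCPU → host 1 (remaining 2 vCPU)
8 vCPU → host 2 (remaining 24 vCPU)
7 vCPU → host 2 (remaining 17 vCPU)
24 vCPU → host 3 (remaining 8 vCPU)
21 vCPU → host 4 (remaining 11 vCPU)
22 vCPU → host 5 (remaining 10 vCPU)
22 vCPU → host 6 (remaining 10 vCPU)
17 vCPU → host 2 (remaining 0 vCPU)
Final hosts: [6,24] [8,7,17] [24] [21] [22] [22].

6 hosts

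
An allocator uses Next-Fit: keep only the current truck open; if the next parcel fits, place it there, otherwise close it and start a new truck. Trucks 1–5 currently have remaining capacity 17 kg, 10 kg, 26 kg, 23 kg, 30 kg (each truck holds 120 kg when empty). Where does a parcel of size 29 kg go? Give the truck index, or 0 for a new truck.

Next-Fit only looks at truck 5, which has 30 kg free.
29 kg fits there.

5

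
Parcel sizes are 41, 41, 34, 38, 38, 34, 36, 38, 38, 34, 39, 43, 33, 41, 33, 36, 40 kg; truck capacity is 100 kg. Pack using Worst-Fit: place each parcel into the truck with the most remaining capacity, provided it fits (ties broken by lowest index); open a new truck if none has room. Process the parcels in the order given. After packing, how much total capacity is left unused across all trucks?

truck 1: place 41 kg, 59 kg left
truck 1: place 41 kg, 18 kg left
truck 2: place 34 kg, 66 kg left
truck 2: place 38 kg, 28 kg left
truck 3: place 38 kg, 62 kg left
truck 3: place 34 kg, 28 kg left
truck 4: place 36 kg, 64 kg left
truck 4: place 38 kg, 26 kg left
truck 5: place 38 kg, 62 kg left
truck 5: place 34 kg, 28 kg left
truck 6: place 39 kg, 61 kg left
truck 6: place 43 kg, 18 kg left
truck 7: place 33 kg, 67 kg left
truck 7: place 41 kg, 26 kg left
truck 8: place 33 kg, 67 kg left
truck 8: place 36 kg, 31 kg left
truck 9: place 40 kg, 60 kg left
9 trucks × 100 kg = 900 kg; used 637 kg; unused 263 kg.

263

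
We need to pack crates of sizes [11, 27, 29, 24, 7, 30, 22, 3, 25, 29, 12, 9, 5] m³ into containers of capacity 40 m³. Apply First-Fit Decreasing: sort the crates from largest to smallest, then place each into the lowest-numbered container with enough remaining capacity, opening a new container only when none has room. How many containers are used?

7 containers

Sorted descending: 30, 29, 29, 27, 25, 24, 22, 12, 11, 9, 7, 5, 3.
30 m³ → container 1 (remaining 10 m³)
29 m³ → container 2 (remaining 11 m³)
29 m³ → container 3 (remaining 11 m³)
27 m³ → container 4 (remaining 13 m³)
25 m³ → container 5 (remaining 15 m³)
24 m³ → container 6 (remaining 16 m³)
22 m³ → container 7 (remaining 18 m³)
12 m³ → container 4 (remaining 1 m³)
11 m³ → container 2 (remaining 0 m³)
9 m³ → container 1 (remaining 1 m³)
7 m³ → container 3 (remaining 4 m³)
5 m³ → container 5 (remaining 10 m³)
3 m³ → container 3 (remaining 1 m³)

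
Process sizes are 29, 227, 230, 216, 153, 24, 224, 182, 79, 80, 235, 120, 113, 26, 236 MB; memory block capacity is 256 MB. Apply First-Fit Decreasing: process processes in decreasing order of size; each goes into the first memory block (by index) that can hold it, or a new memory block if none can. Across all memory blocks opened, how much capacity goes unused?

386

Sorted descending: 236, 235, 230, 227, 224, 216, 182, 153, 120, 113, 80, 79, 29, 26, 24.
memory block 1: place 236 MB, 20 MB left
memory block 2: place 235 MB, 21 MB left
memory block 3: place 230 MB, 26 MB left
memory block 4: place 227 MB, 29 MB left
memory block 5: place 224 MB, 32 MB left
memory block 6: place 216 MB, 40 MB left
memory block 7: place 182 MB, 74 MB left
memory block 8: place 153 MB, 103 MB left
memory block 9: place 120 MB, 136 MB left
memory block 9: place 113 MB, 23 MB left
memory block 8: place 80 MB, 23 MB left
memory block 10: place 79 MB, 177 MB left
memory block 4: place 29 MB, 0 MB left
memory block 3: place 26 MB, 0 MB left
memory block 5: place 24 MB, 8 MB left
10 memory blocks × 256 MB = 2560 MB; used 2174 MB; unused 386 MB.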